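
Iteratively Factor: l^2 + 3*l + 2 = (l + 1)*(l + 2)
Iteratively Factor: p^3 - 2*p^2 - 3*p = (p + 1)*(p^2 - 3*p) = (p - 3)*(p + 1)*(p)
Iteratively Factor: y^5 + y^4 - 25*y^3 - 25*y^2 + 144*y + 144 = (y + 3)*(y^4 - 2*y^3 - 19*y^2 + 32*y + 48) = (y - 3)*(y + 3)*(y^3 + y^2 - 16*y - 16) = (y - 3)*(y + 3)*(y + 4)*(y^2 - 3*y - 4) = (y - 3)*(y + 1)*(y + 3)*(y + 4)*(y - 4)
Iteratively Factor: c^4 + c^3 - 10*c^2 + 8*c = (c)*(c^3 + c^2 - 10*c + 8) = c*(c + 4)*(c^2 - 3*c + 2) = c*(c - 2)*(c + 4)*(c - 1)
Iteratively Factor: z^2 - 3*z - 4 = (z - 4)*(z + 1)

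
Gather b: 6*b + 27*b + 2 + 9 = 33*b + 11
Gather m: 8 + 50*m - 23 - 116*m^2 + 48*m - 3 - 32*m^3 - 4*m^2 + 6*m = -32*m^3 - 120*m^2 + 104*m - 18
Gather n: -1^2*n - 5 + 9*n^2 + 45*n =9*n^2 + 44*n - 5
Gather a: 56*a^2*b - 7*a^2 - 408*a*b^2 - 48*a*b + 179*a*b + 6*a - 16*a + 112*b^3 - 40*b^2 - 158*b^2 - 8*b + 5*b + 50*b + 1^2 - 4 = a^2*(56*b - 7) + a*(-408*b^2 + 131*b - 10) + 112*b^3 - 198*b^2 + 47*b - 3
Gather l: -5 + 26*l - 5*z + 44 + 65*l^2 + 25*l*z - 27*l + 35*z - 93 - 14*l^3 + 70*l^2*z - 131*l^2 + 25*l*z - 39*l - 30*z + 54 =-14*l^3 + l^2*(70*z - 66) + l*(50*z - 40)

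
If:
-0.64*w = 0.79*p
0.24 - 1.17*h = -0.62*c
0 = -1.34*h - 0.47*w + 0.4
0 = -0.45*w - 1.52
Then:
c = 2.41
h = 1.48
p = 2.74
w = -3.38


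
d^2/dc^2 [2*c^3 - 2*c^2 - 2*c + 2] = 12*c - 4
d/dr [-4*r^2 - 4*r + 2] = -8*r - 4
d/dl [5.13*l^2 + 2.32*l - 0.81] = 10.26*l + 2.32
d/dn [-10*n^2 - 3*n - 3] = -20*n - 3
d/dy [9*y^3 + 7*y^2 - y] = 27*y^2 + 14*y - 1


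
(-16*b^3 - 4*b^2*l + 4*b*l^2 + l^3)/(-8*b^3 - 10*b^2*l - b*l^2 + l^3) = (8*b^2 - 2*b*l - l^2)/(4*b^2 + 3*b*l - l^2)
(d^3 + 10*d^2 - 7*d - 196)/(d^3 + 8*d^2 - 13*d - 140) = (d + 7)/(d + 5)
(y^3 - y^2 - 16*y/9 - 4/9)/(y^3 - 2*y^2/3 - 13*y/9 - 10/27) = 3*(y - 2)/(3*y - 5)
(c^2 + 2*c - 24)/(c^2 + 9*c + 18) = (c - 4)/(c + 3)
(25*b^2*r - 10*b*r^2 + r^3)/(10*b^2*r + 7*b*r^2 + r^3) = (25*b^2 - 10*b*r + r^2)/(10*b^2 + 7*b*r + r^2)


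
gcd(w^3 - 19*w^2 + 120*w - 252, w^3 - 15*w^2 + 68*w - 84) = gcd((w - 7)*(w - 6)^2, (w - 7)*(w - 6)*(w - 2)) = w^2 - 13*w + 42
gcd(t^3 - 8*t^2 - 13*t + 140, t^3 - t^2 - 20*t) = t^2 - t - 20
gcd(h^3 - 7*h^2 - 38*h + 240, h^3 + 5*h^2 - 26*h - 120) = h^2 + h - 30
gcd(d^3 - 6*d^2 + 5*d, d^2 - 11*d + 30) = d - 5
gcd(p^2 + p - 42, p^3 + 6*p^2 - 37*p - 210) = p^2 + p - 42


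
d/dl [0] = 0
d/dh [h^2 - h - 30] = 2*h - 1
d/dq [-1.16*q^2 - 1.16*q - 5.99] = -2.32*q - 1.16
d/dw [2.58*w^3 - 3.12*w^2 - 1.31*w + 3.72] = 7.74*w^2 - 6.24*w - 1.31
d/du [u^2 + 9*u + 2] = 2*u + 9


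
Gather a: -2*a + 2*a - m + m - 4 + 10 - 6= 0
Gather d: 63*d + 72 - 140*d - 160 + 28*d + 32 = -49*d - 56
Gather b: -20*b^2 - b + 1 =-20*b^2 - b + 1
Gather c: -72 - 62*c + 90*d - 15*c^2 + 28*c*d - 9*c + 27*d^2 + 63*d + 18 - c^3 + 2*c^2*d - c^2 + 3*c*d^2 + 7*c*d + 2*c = -c^3 + c^2*(2*d - 16) + c*(3*d^2 + 35*d - 69) + 27*d^2 + 153*d - 54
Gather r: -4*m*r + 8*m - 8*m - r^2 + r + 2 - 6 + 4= -r^2 + r*(1 - 4*m)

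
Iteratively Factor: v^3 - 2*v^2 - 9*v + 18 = (v - 2)*(v^2 - 9) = (v - 3)*(v - 2)*(v + 3)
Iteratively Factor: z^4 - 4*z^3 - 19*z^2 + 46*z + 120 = (z - 4)*(z^3 - 19*z - 30) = (z - 4)*(z + 3)*(z^2 - 3*z - 10) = (z - 4)*(z + 2)*(z + 3)*(z - 5)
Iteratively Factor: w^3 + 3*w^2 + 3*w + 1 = (w + 1)*(w^2 + 2*w + 1) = (w + 1)^2*(w + 1)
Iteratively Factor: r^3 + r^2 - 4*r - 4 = (r - 2)*(r^2 + 3*r + 2) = (r - 2)*(r + 2)*(r + 1)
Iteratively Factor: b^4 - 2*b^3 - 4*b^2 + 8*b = (b)*(b^3 - 2*b^2 - 4*b + 8) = b*(b - 2)*(b^2 - 4) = b*(b - 2)*(b + 2)*(b - 2)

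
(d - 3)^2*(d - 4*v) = d^3 - 4*d^2*v - 6*d^2 + 24*d*v + 9*d - 36*v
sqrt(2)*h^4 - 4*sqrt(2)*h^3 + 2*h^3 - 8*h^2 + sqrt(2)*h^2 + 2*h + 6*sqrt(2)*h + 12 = (h - 3)*(h - 2)*(h + sqrt(2))*(sqrt(2)*h + sqrt(2))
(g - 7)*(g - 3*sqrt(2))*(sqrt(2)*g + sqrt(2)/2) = sqrt(2)*g^3 - 13*sqrt(2)*g^2/2 - 6*g^2 - 7*sqrt(2)*g/2 + 39*g + 21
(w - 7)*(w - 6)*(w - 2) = w^3 - 15*w^2 + 68*w - 84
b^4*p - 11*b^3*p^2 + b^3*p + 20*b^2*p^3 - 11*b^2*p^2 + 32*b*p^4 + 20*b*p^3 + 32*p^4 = (b - 8*p)*(b - 4*p)*(b + p)*(b*p + p)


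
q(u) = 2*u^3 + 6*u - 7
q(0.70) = -2.11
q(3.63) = 110.44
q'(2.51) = 43.80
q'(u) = 6*u^2 + 6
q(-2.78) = -66.65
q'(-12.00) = 870.00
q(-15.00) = -6847.00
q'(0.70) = 8.94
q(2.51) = 39.69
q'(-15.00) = 1356.00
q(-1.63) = -25.44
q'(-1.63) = 21.94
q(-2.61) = -58.22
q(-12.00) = -3535.00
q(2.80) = 53.70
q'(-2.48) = 42.90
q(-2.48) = -52.39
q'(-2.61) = 46.87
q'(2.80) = 53.04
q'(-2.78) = 52.37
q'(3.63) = 85.06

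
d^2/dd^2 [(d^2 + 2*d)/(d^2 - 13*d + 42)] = 6*(5*d^3 - 42*d^2 - 84*d + 952)/(d^6 - 39*d^5 + 633*d^4 - 5473*d^3 + 26586*d^2 - 68796*d + 74088)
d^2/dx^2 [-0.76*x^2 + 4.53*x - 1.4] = -1.52000000000000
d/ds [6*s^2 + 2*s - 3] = 12*s + 2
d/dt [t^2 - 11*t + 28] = 2*t - 11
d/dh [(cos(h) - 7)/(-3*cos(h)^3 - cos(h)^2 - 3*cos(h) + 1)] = 32*(-3*cos(h)^3 + 31*cos(h)^2 + 7*cos(h) + 10)*sin(h)/(-4*sin(h)^2 + 21*cos(h) + 3*cos(3*h))^2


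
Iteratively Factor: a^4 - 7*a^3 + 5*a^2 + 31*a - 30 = (a + 2)*(a^3 - 9*a^2 + 23*a - 15) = (a - 5)*(a + 2)*(a^2 - 4*a + 3) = (a - 5)*(a - 1)*(a + 2)*(a - 3)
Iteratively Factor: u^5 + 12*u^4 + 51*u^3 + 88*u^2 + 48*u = (u + 4)*(u^4 + 8*u^3 + 19*u^2 + 12*u) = (u + 1)*(u + 4)*(u^3 + 7*u^2 + 12*u) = u*(u + 1)*(u + 4)*(u^2 + 7*u + 12) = u*(u + 1)*(u + 4)^2*(u + 3)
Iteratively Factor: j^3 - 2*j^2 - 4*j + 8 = (j - 2)*(j^2 - 4) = (j - 2)*(j + 2)*(j - 2)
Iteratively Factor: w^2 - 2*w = (w - 2)*(w)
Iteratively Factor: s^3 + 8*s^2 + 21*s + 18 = (s + 3)*(s^2 + 5*s + 6) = (s + 2)*(s + 3)*(s + 3)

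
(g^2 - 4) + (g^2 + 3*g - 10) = 2*g^2 + 3*g - 14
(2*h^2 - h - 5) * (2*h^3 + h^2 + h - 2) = 4*h^5 - 9*h^3 - 10*h^2 - 3*h + 10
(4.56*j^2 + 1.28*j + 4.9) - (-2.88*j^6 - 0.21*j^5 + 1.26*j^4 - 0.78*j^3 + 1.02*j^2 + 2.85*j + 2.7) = 2.88*j^6 + 0.21*j^5 - 1.26*j^4 + 0.78*j^3 + 3.54*j^2 - 1.57*j + 2.2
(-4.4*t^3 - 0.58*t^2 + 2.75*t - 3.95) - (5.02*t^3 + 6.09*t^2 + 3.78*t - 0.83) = -9.42*t^3 - 6.67*t^2 - 1.03*t - 3.12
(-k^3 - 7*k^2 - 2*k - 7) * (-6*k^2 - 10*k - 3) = 6*k^5 + 52*k^4 + 85*k^3 + 83*k^2 + 76*k + 21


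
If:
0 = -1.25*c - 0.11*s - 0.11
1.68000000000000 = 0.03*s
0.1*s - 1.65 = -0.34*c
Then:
No Solution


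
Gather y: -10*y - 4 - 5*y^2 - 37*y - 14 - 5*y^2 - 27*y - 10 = -10*y^2 - 74*y - 28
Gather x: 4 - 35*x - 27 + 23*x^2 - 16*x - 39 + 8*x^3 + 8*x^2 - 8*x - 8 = 8*x^3 + 31*x^2 - 59*x - 70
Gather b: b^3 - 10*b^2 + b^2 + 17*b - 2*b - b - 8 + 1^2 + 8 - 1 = b^3 - 9*b^2 + 14*b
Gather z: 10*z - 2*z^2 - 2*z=-2*z^2 + 8*z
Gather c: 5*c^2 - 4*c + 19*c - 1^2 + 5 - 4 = 5*c^2 + 15*c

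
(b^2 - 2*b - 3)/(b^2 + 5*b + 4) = (b - 3)/(b + 4)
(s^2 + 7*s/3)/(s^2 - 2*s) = (s + 7/3)/(s - 2)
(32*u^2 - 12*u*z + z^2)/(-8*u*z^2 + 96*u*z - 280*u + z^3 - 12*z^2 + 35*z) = (-4*u + z)/(z^2 - 12*z + 35)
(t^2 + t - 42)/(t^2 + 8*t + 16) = (t^2 + t - 42)/(t^2 + 8*t + 16)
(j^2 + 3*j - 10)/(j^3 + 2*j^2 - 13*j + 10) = 1/(j - 1)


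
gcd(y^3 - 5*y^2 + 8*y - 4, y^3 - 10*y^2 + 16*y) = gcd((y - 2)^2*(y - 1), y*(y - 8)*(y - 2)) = y - 2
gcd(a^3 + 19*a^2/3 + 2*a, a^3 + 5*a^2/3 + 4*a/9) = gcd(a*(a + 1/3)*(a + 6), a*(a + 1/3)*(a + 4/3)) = a^2 + a/3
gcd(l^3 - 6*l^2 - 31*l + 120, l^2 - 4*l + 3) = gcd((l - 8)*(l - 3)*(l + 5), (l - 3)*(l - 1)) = l - 3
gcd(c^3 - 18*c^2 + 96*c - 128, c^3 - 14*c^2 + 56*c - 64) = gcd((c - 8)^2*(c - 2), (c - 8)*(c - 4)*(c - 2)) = c^2 - 10*c + 16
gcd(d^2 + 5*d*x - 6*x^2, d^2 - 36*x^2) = d + 6*x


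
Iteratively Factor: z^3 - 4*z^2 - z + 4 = (z - 1)*(z^2 - 3*z - 4) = (z - 1)*(z + 1)*(z - 4)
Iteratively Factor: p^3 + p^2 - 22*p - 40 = (p - 5)*(p^2 + 6*p + 8) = (p - 5)*(p + 4)*(p + 2)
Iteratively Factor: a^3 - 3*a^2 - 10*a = (a - 5)*(a^2 + 2*a) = a*(a - 5)*(a + 2)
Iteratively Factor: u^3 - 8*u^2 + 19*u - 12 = (u - 1)*(u^2 - 7*u + 12) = (u - 3)*(u - 1)*(u - 4)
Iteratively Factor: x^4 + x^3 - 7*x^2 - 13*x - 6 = (x + 2)*(x^3 - x^2 - 5*x - 3) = (x - 3)*(x + 2)*(x^2 + 2*x + 1) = (x - 3)*(x + 1)*(x + 2)*(x + 1)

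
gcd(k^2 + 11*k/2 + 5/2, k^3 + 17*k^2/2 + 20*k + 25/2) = k + 5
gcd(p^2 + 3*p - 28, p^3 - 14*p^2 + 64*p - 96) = p - 4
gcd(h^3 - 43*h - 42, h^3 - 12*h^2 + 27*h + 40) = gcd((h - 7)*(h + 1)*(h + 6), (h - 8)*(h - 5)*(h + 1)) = h + 1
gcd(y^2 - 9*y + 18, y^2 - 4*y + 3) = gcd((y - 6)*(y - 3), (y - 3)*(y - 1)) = y - 3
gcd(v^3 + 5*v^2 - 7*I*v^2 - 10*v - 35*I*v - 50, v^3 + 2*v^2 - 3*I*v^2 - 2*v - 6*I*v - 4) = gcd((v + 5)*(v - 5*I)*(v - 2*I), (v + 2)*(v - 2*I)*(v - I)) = v - 2*I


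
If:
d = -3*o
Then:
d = -3*o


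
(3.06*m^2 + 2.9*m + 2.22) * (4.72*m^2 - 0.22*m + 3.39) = 14.4432*m^4 + 13.0148*m^3 + 20.2138*m^2 + 9.3426*m + 7.5258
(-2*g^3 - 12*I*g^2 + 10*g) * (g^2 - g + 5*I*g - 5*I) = -2*g^5 + 2*g^4 - 22*I*g^4 + 70*g^3 + 22*I*g^3 - 70*g^2 + 50*I*g^2 - 50*I*g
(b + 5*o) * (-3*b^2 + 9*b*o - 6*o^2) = -3*b^3 - 6*b^2*o + 39*b*o^2 - 30*o^3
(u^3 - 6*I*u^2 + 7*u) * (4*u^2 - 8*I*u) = 4*u^5 - 32*I*u^4 - 20*u^3 - 56*I*u^2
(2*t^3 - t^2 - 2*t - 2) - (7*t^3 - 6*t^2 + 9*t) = -5*t^3 + 5*t^2 - 11*t - 2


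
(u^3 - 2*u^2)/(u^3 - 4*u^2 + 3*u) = u*(u - 2)/(u^2 - 4*u + 3)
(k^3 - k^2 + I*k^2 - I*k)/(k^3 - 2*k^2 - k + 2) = k*(k + I)/(k^2 - k - 2)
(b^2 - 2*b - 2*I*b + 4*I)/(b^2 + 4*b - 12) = (b - 2*I)/(b + 6)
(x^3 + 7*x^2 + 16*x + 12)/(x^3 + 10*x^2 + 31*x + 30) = (x + 2)/(x + 5)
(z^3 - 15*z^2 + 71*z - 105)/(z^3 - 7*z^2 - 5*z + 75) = (z^2 - 10*z + 21)/(z^2 - 2*z - 15)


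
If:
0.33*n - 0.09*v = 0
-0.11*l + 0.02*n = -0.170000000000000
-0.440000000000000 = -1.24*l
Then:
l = 0.35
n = -6.55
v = -24.01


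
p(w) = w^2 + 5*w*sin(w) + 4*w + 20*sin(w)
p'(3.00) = -23.94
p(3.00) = 25.94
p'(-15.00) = 12.53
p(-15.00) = 200.77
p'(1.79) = 6.17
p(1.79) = 38.62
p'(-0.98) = 6.30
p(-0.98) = -15.50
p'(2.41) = -11.69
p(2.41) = 36.86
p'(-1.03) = 5.30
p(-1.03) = -15.79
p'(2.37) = -10.60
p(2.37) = 37.31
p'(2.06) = -1.71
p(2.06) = 39.23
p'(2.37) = -10.60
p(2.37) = 37.31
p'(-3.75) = -1.67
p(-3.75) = -0.22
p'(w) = 5*w*cos(w) + 2*w + 5*sin(w) + 20*cos(w) + 4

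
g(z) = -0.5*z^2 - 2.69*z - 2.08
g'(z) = -1.0*z - 2.69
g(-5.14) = -1.46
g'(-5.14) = 2.45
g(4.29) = -22.82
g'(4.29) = -6.98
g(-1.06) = 0.21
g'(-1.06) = -1.63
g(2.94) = -14.31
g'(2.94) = -5.63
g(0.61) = -3.91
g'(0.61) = -3.30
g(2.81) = -13.59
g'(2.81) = -5.50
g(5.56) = -32.49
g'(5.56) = -8.25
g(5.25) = -29.98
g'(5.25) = -7.94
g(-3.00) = 1.49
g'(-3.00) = 0.31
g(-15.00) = -74.23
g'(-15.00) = 12.31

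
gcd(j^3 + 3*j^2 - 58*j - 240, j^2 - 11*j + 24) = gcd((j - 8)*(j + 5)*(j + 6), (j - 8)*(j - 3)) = j - 8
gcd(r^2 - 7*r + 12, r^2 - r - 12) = r - 4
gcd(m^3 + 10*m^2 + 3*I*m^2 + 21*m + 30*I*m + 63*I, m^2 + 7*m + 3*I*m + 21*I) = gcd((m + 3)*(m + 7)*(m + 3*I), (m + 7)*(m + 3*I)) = m^2 + m*(7 + 3*I) + 21*I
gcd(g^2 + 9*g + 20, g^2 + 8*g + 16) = g + 4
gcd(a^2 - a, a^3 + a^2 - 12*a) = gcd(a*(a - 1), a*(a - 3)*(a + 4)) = a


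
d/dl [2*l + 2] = 2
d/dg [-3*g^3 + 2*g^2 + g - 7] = -9*g^2 + 4*g + 1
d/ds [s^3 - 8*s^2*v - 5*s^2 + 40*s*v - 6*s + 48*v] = 3*s^2 - 16*s*v - 10*s + 40*v - 6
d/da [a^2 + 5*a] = 2*a + 5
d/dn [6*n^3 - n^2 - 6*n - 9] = 18*n^2 - 2*n - 6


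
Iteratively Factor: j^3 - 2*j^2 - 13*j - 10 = (j + 2)*(j^2 - 4*j - 5) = (j + 1)*(j + 2)*(j - 5)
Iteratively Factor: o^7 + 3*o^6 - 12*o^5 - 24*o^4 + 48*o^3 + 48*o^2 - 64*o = (o + 2)*(o^6 + o^5 - 14*o^4 + 4*o^3 + 40*o^2 - 32*o) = (o + 2)*(o + 4)*(o^5 - 3*o^4 - 2*o^3 + 12*o^2 - 8*o) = o*(o + 2)*(o + 4)*(o^4 - 3*o^3 - 2*o^2 + 12*o - 8) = o*(o - 2)*(o + 2)*(o + 4)*(o^3 - o^2 - 4*o + 4) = o*(o - 2)*(o - 1)*(o + 2)*(o + 4)*(o^2 - 4) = o*(o - 2)^2*(o - 1)*(o + 2)*(o + 4)*(o + 2)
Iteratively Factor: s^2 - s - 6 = (s - 3)*(s + 2)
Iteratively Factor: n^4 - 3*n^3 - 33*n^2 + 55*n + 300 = (n + 4)*(n^3 - 7*n^2 - 5*n + 75) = (n + 3)*(n + 4)*(n^2 - 10*n + 25) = (n - 5)*(n + 3)*(n + 4)*(n - 5)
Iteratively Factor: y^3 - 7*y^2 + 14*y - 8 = (y - 2)*(y^2 - 5*y + 4) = (y - 4)*(y - 2)*(y - 1)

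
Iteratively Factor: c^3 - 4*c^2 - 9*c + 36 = (c - 3)*(c^2 - c - 12) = (c - 4)*(c - 3)*(c + 3)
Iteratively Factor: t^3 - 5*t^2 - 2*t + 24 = (t - 3)*(t^2 - 2*t - 8) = (t - 4)*(t - 3)*(t + 2)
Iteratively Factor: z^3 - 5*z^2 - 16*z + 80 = (z + 4)*(z^2 - 9*z + 20) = (z - 4)*(z + 4)*(z - 5)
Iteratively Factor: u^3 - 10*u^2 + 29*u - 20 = (u - 5)*(u^2 - 5*u + 4) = (u - 5)*(u - 1)*(u - 4)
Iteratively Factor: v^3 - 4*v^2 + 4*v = (v - 2)*(v^2 - 2*v) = v*(v - 2)*(v - 2)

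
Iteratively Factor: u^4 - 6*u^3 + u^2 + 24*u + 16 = (u - 4)*(u^3 - 2*u^2 - 7*u - 4) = (u - 4)*(u + 1)*(u^2 - 3*u - 4) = (u - 4)^2*(u + 1)*(u + 1)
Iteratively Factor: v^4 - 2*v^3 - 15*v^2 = (v + 3)*(v^3 - 5*v^2) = v*(v + 3)*(v^2 - 5*v) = v*(v - 5)*(v + 3)*(v)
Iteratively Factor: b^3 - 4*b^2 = (b - 4)*(b^2) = b*(b - 4)*(b)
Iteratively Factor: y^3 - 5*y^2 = (y - 5)*(y^2) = y*(y - 5)*(y)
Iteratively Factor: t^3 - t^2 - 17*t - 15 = (t + 1)*(t^2 - 2*t - 15) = (t + 1)*(t + 3)*(t - 5)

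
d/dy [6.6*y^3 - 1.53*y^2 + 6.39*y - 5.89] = 19.8*y^2 - 3.06*y + 6.39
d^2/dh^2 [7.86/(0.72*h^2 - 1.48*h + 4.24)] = (-8.149248*h^2 + 16.751232*h + 7.86*(1.44*h - 1.48)*(2.88*h - 2.96) - 47.990016)/(0.72*h^2 - 1.48*h + 4.24)^3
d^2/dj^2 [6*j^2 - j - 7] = 12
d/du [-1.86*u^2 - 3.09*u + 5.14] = -3.72*u - 3.09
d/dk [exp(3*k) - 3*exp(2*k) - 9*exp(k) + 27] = 3*(exp(2*k) - 2*exp(k) - 3)*exp(k)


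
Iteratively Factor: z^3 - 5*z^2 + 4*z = (z - 4)*(z^2 - z) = z*(z - 4)*(z - 1)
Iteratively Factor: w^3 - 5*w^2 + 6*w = (w)*(w^2 - 5*w + 6) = w*(w - 2)*(w - 3)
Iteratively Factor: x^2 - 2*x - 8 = (x + 2)*(x - 4)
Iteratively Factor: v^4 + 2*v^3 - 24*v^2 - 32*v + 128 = (v + 4)*(v^3 - 2*v^2 - 16*v + 32) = (v - 2)*(v + 4)*(v^2 - 16) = (v - 2)*(v + 4)^2*(v - 4)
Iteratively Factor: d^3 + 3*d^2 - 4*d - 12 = (d - 2)*(d^2 + 5*d + 6) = (d - 2)*(d + 2)*(d + 3)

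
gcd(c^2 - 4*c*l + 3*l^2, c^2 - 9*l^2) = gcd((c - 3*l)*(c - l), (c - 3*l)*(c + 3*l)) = c - 3*l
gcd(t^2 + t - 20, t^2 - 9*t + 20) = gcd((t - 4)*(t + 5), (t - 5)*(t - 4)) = t - 4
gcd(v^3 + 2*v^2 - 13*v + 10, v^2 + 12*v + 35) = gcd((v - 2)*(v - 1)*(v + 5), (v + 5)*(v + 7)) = v + 5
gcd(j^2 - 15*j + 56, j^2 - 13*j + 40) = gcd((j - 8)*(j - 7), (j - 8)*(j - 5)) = j - 8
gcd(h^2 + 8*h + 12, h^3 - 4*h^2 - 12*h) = h + 2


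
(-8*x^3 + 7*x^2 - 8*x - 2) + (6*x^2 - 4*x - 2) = -8*x^3 + 13*x^2 - 12*x - 4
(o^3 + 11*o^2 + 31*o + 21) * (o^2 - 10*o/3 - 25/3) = o^5 + 23*o^4/3 - 14*o^3 - 174*o^2 - 985*o/3 - 175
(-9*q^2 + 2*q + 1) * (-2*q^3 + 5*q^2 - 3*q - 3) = 18*q^5 - 49*q^4 + 35*q^3 + 26*q^2 - 9*q - 3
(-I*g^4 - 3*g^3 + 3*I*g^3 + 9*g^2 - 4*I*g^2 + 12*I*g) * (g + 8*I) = -I*g^5 + 5*g^4 + 3*I*g^4 - 15*g^3 - 28*I*g^3 + 32*g^2 + 84*I*g^2 - 96*g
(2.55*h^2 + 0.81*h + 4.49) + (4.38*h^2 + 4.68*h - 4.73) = 6.93*h^2 + 5.49*h - 0.24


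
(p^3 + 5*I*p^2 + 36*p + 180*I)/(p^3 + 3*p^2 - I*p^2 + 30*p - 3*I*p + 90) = (p + 6*I)/(p + 3)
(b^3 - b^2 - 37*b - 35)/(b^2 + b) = b - 2 - 35/b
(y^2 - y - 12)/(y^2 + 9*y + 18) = (y - 4)/(y + 6)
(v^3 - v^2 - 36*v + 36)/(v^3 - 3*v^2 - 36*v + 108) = (v - 1)/(v - 3)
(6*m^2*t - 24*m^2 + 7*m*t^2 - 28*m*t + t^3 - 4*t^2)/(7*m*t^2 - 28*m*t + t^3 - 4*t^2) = (6*m^2 + 7*m*t + t^2)/(t*(7*m + t))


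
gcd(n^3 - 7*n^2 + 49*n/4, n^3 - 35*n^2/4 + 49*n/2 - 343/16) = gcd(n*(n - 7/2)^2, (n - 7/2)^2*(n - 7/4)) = n^2 - 7*n + 49/4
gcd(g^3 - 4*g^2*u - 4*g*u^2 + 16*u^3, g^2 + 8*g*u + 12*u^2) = g + 2*u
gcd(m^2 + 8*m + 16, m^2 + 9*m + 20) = m + 4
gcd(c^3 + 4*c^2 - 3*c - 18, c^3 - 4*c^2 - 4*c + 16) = c - 2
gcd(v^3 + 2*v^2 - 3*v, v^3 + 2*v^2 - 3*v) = v^3 + 2*v^2 - 3*v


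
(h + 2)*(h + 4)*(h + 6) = h^3 + 12*h^2 + 44*h + 48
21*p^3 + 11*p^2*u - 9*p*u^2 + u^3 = (-7*p + u)*(-3*p + u)*(p + u)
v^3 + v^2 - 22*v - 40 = (v - 5)*(v + 2)*(v + 4)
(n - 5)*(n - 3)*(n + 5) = n^3 - 3*n^2 - 25*n + 75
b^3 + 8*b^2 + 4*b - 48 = (b - 2)*(b + 4)*(b + 6)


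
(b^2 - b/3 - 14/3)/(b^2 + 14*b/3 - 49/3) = (b + 2)/(b + 7)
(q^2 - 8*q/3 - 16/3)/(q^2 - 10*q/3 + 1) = (3*q^2 - 8*q - 16)/(3*q^2 - 10*q + 3)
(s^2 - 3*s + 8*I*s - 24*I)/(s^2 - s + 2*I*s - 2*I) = (s^2 + s*(-3 + 8*I) - 24*I)/(s^2 + s*(-1 + 2*I) - 2*I)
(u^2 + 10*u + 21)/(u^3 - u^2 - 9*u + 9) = (u + 7)/(u^2 - 4*u + 3)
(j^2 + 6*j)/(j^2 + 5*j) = (j + 6)/(j + 5)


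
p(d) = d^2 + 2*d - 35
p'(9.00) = 20.00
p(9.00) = 64.00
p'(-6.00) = -10.00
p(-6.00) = -11.00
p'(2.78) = 7.56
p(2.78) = -21.71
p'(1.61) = 5.22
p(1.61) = -29.19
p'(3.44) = 8.88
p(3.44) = -16.29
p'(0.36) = 2.72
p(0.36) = -34.15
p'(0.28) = 2.56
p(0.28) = -34.36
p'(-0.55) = 0.90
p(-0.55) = -35.80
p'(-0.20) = 1.60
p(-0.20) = -35.36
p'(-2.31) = -2.62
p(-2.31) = -34.28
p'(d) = 2*d + 2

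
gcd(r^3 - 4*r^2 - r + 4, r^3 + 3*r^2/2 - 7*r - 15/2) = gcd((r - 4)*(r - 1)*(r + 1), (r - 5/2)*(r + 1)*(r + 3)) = r + 1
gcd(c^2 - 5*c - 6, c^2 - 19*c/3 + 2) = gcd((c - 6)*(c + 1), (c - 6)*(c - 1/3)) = c - 6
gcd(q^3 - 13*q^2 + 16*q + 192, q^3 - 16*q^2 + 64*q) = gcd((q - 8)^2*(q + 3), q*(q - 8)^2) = q^2 - 16*q + 64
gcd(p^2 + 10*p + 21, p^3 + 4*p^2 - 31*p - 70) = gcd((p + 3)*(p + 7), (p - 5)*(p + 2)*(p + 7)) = p + 7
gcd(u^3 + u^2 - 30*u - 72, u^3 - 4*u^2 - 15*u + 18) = u^2 - 3*u - 18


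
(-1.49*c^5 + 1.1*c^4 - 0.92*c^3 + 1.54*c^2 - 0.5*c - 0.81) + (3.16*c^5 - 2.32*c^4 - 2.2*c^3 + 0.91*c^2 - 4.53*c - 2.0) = 1.67*c^5 - 1.22*c^4 - 3.12*c^3 + 2.45*c^2 - 5.03*c - 2.81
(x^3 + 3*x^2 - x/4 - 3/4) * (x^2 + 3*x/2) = x^5 + 9*x^4/2 + 17*x^3/4 - 9*x^2/8 - 9*x/8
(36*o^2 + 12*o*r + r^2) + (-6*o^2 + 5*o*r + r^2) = 30*o^2 + 17*o*r + 2*r^2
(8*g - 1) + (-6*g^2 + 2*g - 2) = -6*g^2 + 10*g - 3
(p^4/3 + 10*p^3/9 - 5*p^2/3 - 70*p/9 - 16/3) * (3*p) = p^5 + 10*p^4/3 - 5*p^3 - 70*p^2/3 - 16*p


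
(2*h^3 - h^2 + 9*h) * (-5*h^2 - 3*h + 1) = -10*h^5 - h^4 - 40*h^3 - 28*h^2 + 9*h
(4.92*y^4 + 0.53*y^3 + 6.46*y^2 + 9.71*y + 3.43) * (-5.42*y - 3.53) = -26.6664*y^5 - 20.2402*y^4 - 36.8841*y^3 - 75.432*y^2 - 52.8669*y - 12.1079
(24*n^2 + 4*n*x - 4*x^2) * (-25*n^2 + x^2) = -600*n^4 - 100*n^3*x + 124*n^2*x^2 + 4*n*x^3 - 4*x^4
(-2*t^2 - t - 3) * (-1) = 2*t^2 + t + 3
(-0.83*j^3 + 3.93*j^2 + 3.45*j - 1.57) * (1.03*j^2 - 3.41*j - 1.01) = -0.8549*j^5 + 6.8782*j^4 - 9.0095*j^3 - 17.3509*j^2 + 1.8692*j + 1.5857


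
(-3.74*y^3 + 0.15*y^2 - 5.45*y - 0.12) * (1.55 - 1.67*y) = 6.2458*y^4 - 6.0475*y^3 + 9.334*y^2 - 8.2471*y - 0.186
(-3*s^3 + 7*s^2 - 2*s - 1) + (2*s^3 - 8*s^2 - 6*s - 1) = -s^3 - s^2 - 8*s - 2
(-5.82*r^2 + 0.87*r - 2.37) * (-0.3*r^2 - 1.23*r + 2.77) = 1.746*r^4 + 6.8976*r^3 - 16.4805*r^2 + 5.325*r - 6.5649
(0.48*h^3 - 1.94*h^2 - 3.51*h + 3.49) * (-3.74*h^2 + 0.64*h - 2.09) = -1.7952*h^5 + 7.5628*h^4 + 10.8826*h^3 - 11.2444*h^2 + 9.5695*h - 7.2941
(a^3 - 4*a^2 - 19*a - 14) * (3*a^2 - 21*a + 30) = 3*a^5 - 33*a^4 + 57*a^3 + 237*a^2 - 276*a - 420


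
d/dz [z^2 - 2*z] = 2*z - 2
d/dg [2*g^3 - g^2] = 2*g*(3*g - 1)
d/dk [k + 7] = 1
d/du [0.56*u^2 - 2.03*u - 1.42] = 1.12*u - 2.03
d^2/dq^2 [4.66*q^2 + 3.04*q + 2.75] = 9.32000000000000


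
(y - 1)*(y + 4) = y^2 + 3*y - 4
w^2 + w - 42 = (w - 6)*(w + 7)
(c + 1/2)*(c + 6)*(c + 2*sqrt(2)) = c^3 + 2*sqrt(2)*c^2 + 13*c^2/2 + 3*c + 13*sqrt(2)*c + 6*sqrt(2)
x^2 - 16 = (x - 4)*(x + 4)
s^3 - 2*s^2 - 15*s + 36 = (s - 3)^2*(s + 4)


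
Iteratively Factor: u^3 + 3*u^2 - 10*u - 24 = (u + 2)*(u^2 + u - 12) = (u - 3)*(u + 2)*(u + 4)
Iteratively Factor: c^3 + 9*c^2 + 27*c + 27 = (c + 3)*(c^2 + 6*c + 9) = (c + 3)^2*(c + 3)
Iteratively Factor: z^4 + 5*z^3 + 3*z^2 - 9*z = (z - 1)*(z^3 + 6*z^2 + 9*z) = (z - 1)*(z + 3)*(z^2 + 3*z) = z*(z - 1)*(z + 3)*(z + 3)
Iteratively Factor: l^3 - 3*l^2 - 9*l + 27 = (l - 3)*(l^2 - 9) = (l - 3)*(l + 3)*(l - 3)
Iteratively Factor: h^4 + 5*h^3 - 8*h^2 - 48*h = (h - 3)*(h^3 + 8*h^2 + 16*h) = (h - 3)*(h + 4)*(h^2 + 4*h) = h*(h - 3)*(h + 4)*(h + 4)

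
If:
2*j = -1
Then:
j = -1/2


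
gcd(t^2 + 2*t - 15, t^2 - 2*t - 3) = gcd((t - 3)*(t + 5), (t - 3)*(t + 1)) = t - 3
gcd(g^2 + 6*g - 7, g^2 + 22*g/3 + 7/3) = g + 7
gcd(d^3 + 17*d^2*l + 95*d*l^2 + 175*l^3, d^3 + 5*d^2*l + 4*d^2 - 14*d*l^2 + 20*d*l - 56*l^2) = d + 7*l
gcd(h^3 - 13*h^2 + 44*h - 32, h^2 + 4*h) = 1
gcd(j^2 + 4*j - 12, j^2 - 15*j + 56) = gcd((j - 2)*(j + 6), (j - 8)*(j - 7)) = 1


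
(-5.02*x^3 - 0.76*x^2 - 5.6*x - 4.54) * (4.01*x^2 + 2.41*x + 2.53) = -20.1302*x^5 - 15.1458*x^4 - 36.9882*x^3 - 33.6242*x^2 - 25.1094*x - 11.4862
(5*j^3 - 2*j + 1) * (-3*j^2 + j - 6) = -15*j^5 + 5*j^4 - 24*j^3 - 5*j^2 + 13*j - 6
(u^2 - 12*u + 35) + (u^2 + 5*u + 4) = 2*u^2 - 7*u + 39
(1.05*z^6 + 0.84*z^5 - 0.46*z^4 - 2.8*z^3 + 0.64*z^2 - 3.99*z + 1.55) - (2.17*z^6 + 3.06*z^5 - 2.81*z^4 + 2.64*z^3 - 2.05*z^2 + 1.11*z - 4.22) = -1.12*z^6 - 2.22*z^5 + 2.35*z^4 - 5.44*z^3 + 2.69*z^2 - 5.1*z + 5.77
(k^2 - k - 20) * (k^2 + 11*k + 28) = k^4 + 10*k^3 - 3*k^2 - 248*k - 560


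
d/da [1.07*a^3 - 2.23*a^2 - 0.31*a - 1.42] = 3.21*a^2 - 4.46*a - 0.31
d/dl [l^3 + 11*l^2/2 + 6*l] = 3*l^2 + 11*l + 6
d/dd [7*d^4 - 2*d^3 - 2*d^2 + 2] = 2*d*(14*d^2 - 3*d - 2)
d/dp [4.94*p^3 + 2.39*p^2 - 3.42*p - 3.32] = 14.82*p^2 + 4.78*p - 3.42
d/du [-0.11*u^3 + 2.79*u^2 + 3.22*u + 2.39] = -0.33*u^2 + 5.58*u + 3.22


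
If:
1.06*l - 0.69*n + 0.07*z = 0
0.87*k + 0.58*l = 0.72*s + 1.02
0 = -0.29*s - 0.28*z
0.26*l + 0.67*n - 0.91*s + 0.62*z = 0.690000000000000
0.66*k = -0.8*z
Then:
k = 0.81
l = 1.35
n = 2.00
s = 0.64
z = -0.67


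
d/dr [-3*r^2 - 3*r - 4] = -6*r - 3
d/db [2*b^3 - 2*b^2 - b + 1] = 6*b^2 - 4*b - 1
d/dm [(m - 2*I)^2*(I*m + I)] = I*(m - 2*I)*(3*m + 2 - 2*I)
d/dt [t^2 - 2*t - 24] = 2*t - 2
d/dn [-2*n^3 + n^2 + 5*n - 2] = -6*n^2 + 2*n + 5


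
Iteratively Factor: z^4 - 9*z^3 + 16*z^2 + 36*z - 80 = (z - 2)*(z^3 - 7*z^2 + 2*z + 40) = (z - 5)*(z - 2)*(z^2 - 2*z - 8) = (z - 5)*(z - 2)*(z + 2)*(z - 4)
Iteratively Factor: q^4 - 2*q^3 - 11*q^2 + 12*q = (q - 4)*(q^3 + 2*q^2 - 3*q) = q*(q - 4)*(q^2 + 2*q - 3) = q*(q - 4)*(q - 1)*(q + 3)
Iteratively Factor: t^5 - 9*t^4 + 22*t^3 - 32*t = (t - 2)*(t^4 - 7*t^3 + 8*t^2 + 16*t) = t*(t - 2)*(t^3 - 7*t^2 + 8*t + 16) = t*(t - 4)*(t - 2)*(t^2 - 3*t - 4) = t*(t - 4)^2*(t - 2)*(t + 1)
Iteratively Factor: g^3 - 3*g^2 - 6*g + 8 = (g - 4)*(g^2 + g - 2) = (g - 4)*(g - 1)*(g + 2)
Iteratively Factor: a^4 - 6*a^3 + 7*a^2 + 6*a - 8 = (a - 4)*(a^3 - 2*a^2 - a + 2) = (a - 4)*(a + 1)*(a^2 - 3*a + 2) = (a - 4)*(a - 1)*(a + 1)*(a - 2)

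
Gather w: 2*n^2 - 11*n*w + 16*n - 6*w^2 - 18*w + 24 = 2*n^2 + 16*n - 6*w^2 + w*(-11*n - 18) + 24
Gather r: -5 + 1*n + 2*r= n + 2*r - 5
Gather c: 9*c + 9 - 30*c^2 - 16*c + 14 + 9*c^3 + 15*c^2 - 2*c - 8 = 9*c^3 - 15*c^2 - 9*c + 15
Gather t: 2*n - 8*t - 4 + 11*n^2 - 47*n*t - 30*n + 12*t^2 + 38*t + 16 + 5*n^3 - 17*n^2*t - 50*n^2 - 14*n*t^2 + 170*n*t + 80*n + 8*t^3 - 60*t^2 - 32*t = 5*n^3 - 39*n^2 + 52*n + 8*t^3 + t^2*(-14*n - 48) + t*(-17*n^2 + 123*n - 2) + 12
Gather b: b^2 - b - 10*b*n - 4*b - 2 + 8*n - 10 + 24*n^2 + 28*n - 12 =b^2 + b*(-10*n - 5) + 24*n^2 + 36*n - 24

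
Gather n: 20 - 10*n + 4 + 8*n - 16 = 8 - 2*n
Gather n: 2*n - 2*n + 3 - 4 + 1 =0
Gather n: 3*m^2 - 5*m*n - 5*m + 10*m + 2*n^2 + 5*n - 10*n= 3*m^2 + 5*m + 2*n^2 + n*(-5*m - 5)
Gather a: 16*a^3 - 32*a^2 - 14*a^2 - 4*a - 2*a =16*a^3 - 46*a^2 - 6*a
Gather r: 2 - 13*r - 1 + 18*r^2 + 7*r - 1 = 18*r^2 - 6*r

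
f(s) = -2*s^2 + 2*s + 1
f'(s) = 2 - 4*s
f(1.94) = -2.65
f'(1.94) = -5.76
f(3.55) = -17.10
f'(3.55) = -12.20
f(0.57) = 1.49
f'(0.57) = -0.28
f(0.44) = 1.49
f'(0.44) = 0.24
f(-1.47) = -6.26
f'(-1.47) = 7.88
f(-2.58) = -17.47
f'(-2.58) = 12.32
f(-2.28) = -13.96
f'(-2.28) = 11.12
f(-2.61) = -17.84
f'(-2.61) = 12.44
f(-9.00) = -179.00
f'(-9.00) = 38.00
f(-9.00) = -179.00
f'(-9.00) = 38.00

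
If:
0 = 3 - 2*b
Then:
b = 3/2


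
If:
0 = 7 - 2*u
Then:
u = 7/2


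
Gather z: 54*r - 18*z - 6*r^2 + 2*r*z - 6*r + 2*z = -6*r^2 + 48*r + z*(2*r - 16)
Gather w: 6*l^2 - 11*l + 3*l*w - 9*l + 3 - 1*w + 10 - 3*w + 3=6*l^2 - 20*l + w*(3*l - 4) + 16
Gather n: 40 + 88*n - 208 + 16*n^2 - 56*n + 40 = 16*n^2 + 32*n - 128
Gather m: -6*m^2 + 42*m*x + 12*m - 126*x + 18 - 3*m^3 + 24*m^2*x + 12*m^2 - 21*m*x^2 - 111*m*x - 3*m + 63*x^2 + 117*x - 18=-3*m^3 + m^2*(24*x + 6) + m*(-21*x^2 - 69*x + 9) + 63*x^2 - 9*x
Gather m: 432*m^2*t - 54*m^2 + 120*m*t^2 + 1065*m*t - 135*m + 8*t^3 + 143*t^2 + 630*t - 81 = m^2*(432*t - 54) + m*(120*t^2 + 1065*t - 135) + 8*t^3 + 143*t^2 + 630*t - 81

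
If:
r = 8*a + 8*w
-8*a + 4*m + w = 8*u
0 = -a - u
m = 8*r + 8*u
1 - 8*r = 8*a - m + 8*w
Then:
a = 257/2320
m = 7/290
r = 33/290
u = -257/2320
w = -14/145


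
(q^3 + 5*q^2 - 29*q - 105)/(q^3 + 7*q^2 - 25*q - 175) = (q + 3)/(q + 5)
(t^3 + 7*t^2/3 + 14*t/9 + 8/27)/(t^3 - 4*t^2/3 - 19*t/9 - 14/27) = (3*t + 4)/(3*t - 7)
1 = 1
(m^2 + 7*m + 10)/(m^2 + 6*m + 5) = (m + 2)/(m + 1)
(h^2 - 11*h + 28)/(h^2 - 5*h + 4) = (h - 7)/(h - 1)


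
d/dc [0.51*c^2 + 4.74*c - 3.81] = 1.02*c + 4.74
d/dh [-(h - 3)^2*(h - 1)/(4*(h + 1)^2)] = (h - 3)*((5 - 3*h)*(h + 1) + 2*(h - 3)*(h - 1))/(4*(h + 1)^3)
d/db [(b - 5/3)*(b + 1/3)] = 2*b - 4/3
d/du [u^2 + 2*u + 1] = 2*u + 2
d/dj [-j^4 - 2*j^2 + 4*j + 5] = -4*j^3 - 4*j + 4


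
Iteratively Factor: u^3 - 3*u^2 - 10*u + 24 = (u + 3)*(u^2 - 6*u + 8) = (u - 4)*(u + 3)*(u - 2)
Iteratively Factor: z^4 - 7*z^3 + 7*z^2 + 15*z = (z)*(z^3 - 7*z^2 + 7*z + 15) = z*(z - 5)*(z^2 - 2*z - 3) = z*(z - 5)*(z + 1)*(z - 3)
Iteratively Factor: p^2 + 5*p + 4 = (p + 4)*(p + 1)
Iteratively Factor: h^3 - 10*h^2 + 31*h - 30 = (h - 5)*(h^2 - 5*h + 6) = (h - 5)*(h - 3)*(h - 2)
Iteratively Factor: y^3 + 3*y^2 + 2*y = (y)*(y^2 + 3*y + 2) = y*(y + 2)*(y + 1)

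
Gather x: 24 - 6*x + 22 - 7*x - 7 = 39 - 13*x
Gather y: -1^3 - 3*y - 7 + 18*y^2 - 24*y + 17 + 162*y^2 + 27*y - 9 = 180*y^2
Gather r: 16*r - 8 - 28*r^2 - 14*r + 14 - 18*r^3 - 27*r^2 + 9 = -18*r^3 - 55*r^2 + 2*r + 15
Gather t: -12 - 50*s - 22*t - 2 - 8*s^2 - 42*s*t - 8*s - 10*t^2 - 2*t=-8*s^2 - 58*s - 10*t^2 + t*(-42*s - 24) - 14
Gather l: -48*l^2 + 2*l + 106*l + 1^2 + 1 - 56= -48*l^2 + 108*l - 54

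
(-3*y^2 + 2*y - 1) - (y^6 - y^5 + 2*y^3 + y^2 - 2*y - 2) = -y^6 + y^5 - 2*y^3 - 4*y^2 + 4*y + 1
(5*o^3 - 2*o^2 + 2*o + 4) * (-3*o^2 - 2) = -15*o^5 + 6*o^4 - 16*o^3 - 8*o^2 - 4*o - 8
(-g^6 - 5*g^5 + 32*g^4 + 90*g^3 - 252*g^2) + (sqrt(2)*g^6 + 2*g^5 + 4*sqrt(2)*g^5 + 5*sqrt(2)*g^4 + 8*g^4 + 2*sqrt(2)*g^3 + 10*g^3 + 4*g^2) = -g^6 + sqrt(2)*g^6 - 3*g^5 + 4*sqrt(2)*g^5 + 5*sqrt(2)*g^4 + 40*g^4 + 2*sqrt(2)*g^3 + 100*g^3 - 248*g^2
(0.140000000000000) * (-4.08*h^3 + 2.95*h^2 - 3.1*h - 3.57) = -0.5712*h^3 + 0.413*h^2 - 0.434*h - 0.4998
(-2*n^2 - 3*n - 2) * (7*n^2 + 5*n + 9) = -14*n^4 - 31*n^3 - 47*n^2 - 37*n - 18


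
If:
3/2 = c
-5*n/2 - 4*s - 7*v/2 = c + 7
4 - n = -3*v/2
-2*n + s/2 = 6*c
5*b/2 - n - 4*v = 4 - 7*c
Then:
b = -7423/625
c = 3/2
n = -427/125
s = 542/125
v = -618/125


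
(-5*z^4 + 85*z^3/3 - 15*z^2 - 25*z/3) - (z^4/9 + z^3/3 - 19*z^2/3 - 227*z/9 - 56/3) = -46*z^4/9 + 28*z^3 - 26*z^2/3 + 152*z/9 + 56/3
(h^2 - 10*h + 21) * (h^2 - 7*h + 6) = h^4 - 17*h^3 + 97*h^2 - 207*h + 126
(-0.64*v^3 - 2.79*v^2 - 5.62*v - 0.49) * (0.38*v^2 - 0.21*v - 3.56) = -0.2432*v^5 - 0.9258*v^4 + 0.7287*v^3 + 10.9264*v^2 + 20.1101*v + 1.7444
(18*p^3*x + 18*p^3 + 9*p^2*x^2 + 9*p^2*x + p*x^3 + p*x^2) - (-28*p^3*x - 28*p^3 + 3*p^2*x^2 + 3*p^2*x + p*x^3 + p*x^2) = 46*p^3*x + 46*p^3 + 6*p^2*x^2 + 6*p^2*x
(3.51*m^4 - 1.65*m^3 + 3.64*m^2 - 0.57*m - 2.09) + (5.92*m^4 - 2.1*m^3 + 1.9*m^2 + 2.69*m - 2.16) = 9.43*m^4 - 3.75*m^3 + 5.54*m^2 + 2.12*m - 4.25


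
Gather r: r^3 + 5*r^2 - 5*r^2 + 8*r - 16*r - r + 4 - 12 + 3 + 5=r^3 - 9*r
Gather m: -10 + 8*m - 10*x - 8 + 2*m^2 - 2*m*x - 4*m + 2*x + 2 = 2*m^2 + m*(4 - 2*x) - 8*x - 16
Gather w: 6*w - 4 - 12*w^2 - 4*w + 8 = -12*w^2 + 2*w + 4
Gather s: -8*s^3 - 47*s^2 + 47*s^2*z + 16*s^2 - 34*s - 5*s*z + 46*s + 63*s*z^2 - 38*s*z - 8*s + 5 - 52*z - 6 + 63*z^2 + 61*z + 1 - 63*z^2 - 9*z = -8*s^3 + s^2*(47*z - 31) + s*(63*z^2 - 43*z + 4)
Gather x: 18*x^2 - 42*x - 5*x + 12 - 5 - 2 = 18*x^2 - 47*x + 5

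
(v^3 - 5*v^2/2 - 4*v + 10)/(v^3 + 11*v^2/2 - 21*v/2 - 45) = (2*v^3 - 5*v^2 - 8*v + 20)/(2*v^3 + 11*v^2 - 21*v - 90)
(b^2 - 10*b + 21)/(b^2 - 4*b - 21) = (b - 3)/(b + 3)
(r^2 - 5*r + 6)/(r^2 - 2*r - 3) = (r - 2)/(r + 1)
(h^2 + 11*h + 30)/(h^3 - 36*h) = (h + 5)/(h*(h - 6))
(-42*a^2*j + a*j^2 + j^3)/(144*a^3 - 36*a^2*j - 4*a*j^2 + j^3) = j*(-7*a - j)/(24*a^2 - 2*a*j - j^2)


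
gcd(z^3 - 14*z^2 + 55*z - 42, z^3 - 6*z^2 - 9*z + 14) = z^2 - 8*z + 7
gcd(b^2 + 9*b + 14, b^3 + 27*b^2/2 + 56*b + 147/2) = b + 7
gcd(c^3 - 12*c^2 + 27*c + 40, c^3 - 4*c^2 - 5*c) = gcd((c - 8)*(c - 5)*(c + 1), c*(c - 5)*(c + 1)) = c^2 - 4*c - 5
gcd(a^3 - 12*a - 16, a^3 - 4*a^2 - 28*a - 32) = a^2 + 4*a + 4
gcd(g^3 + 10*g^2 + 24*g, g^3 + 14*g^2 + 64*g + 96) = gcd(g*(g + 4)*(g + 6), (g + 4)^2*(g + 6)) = g^2 + 10*g + 24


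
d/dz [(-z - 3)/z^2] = (z + 6)/z^3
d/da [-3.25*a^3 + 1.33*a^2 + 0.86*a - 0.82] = -9.75*a^2 + 2.66*a + 0.86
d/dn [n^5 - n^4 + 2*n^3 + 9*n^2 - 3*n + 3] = 5*n^4 - 4*n^3 + 6*n^2 + 18*n - 3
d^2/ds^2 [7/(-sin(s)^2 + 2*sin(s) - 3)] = 14*(2*sin(s)^4 - 3*sin(s)^3 - 7*sin(s)^2 + 9*sin(s) - 1)/(sin(s)^2 - 2*sin(s) + 3)^3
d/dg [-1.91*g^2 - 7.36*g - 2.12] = -3.82*g - 7.36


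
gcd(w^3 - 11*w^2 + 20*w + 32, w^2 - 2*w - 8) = w - 4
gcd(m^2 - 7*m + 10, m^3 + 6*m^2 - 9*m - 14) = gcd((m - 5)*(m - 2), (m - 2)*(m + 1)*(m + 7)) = m - 2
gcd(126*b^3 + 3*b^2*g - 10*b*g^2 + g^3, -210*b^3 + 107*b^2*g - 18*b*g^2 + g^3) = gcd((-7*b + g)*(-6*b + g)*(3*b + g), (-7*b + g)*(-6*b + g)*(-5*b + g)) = 42*b^2 - 13*b*g + g^2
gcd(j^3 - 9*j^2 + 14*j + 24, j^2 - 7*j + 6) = j - 6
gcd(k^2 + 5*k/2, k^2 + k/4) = k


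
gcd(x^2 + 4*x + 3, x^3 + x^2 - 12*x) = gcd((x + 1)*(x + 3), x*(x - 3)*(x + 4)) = 1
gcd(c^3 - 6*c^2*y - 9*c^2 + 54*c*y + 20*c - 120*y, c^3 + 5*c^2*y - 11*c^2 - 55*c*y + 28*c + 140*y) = c - 4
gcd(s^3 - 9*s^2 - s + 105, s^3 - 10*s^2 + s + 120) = s^2 - 2*s - 15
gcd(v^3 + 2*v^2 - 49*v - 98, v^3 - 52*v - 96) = v + 2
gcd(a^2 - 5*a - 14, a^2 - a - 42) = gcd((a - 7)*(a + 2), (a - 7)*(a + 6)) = a - 7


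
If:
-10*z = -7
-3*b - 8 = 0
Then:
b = -8/3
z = 7/10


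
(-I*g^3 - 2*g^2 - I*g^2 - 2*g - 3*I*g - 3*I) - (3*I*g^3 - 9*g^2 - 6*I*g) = -4*I*g^3 + 7*g^2 - I*g^2 - 2*g + 3*I*g - 3*I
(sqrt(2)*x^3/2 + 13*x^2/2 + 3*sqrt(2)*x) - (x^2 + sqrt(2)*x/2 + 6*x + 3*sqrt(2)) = sqrt(2)*x^3/2 + 11*x^2/2 - 6*x + 5*sqrt(2)*x/2 - 3*sqrt(2)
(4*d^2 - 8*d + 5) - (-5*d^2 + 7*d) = 9*d^2 - 15*d + 5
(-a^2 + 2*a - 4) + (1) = -a^2 + 2*a - 3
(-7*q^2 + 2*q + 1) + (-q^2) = -8*q^2 + 2*q + 1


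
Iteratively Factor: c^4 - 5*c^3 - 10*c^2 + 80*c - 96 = (c - 2)*(c^3 - 3*c^2 - 16*c + 48) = (c - 3)*(c - 2)*(c^2 - 16) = (c - 4)*(c - 3)*(c - 2)*(c + 4)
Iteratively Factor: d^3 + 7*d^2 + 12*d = (d + 4)*(d^2 + 3*d) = d*(d + 4)*(d + 3)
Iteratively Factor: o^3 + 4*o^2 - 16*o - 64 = (o + 4)*(o^2 - 16) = (o - 4)*(o + 4)*(o + 4)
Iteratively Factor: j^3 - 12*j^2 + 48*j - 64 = (j - 4)*(j^2 - 8*j + 16) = (j - 4)^2*(j - 4)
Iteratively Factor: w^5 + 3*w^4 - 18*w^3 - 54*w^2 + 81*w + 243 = (w + 3)*(w^4 - 18*w^2 + 81) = (w + 3)^2*(w^3 - 3*w^2 - 9*w + 27) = (w + 3)^3*(w^2 - 6*w + 9) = (w - 3)*(w + 3)^3*(w - 3)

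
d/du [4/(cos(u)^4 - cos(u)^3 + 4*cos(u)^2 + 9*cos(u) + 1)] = 4*(4*cos(u)^3 - 3*cos(u)^2 + 8*cos(u) + 9)*sin(u)/(cos(u)^4 - cos(u)^3 + 4*cos(u)^2 + 9*cos(u) + 1)^2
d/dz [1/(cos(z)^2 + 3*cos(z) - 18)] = (2*cos(z) + 3)*sin(z)/(cos(z)^2 + 3*cos(z) - 18)^2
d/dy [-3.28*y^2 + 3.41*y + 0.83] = 3.41 - 6.56*y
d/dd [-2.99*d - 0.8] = -2.99000000000000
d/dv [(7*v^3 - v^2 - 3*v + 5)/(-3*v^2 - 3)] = (-7*v^4 - 24*v^2 + 12*v + 3)/(3*(v^4 + 2*v^2 + 1))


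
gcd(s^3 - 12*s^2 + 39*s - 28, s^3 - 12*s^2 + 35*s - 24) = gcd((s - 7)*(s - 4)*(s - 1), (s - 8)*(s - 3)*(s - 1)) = s - 1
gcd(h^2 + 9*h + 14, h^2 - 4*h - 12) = h + 2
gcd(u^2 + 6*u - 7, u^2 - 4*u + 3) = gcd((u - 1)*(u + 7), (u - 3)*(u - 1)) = u - 1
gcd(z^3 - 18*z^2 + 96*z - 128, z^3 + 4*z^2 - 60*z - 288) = z - 8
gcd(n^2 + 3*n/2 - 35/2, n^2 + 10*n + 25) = n + 5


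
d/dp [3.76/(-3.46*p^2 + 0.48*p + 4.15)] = (26.0192*p - 1.8048)/(-3.46*p^2 + 0.48*p + 4.15)^2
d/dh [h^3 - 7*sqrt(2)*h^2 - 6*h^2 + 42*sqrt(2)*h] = 3*h^2 - 14*sqrt(2)*h - 12*h + 42*sqrt(2)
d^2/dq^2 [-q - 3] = 0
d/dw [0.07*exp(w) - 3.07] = 0.07*exp(w)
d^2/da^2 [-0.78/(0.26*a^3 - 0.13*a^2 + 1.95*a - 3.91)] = ((1.2168*a - 0.2028)*(0.26*a^3 - 0.13*a^2 + 1.95*a - 3.91) - 0.78*(0.78*a^2 - 0.26*a + 1.95)*(1.56*a^2 - 0.52*a + 3.9))/(0.26*a^3 - 0.13*a^2 + 1.95*a - 3.91)^3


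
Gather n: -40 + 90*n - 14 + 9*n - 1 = 99*n - 55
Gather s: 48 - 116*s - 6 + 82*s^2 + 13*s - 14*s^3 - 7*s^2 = -14*s^3 + 75*s^2 - 103*s + 42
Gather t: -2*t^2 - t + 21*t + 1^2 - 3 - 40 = -2*t^2 + 20*t - 42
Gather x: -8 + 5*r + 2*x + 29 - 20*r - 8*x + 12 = -15*r - 6*x + 33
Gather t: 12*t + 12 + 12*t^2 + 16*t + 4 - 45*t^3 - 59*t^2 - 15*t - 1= -45*t^3 - 47*t^2 + 13*t + 15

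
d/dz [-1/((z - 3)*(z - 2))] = (2*z - 5)/((z - 3)^2*(z - 2)^2)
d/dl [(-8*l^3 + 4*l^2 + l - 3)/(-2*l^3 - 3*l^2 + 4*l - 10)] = (32*l^4 - 60*l^3 + 241*l^2 - 98*l + 2)/(4*l^6 + 12*l^5 - 7*l^4 + 16*l^3 + 76*l^2 - 80*l + 100)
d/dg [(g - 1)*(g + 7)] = 2*g + 6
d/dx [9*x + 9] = 9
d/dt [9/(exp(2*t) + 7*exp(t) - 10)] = (-18*exp(t) - 63)*exp(t)/(exp(2*t) + 7*exp(t) - 10)^2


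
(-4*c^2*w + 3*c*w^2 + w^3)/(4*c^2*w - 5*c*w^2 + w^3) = (4*c + w)/(-4*c + w)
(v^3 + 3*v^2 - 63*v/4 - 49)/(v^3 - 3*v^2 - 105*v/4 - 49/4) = (2*v^2 - v - 28)/(2*v^2 - 13*v - 7)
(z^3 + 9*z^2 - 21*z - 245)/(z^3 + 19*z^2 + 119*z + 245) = (z - 5)/(z + 5)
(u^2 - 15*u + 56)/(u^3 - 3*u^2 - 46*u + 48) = (u - 7)/(u^2 + 5*u - 6)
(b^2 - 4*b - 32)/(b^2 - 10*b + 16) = (b + 4)/(b - 2)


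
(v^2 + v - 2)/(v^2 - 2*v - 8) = (v - 1)/(v - 4)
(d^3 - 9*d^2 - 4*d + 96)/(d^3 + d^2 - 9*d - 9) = (d^2 - 12*d + 32)/(d^2 - 2*d - 3)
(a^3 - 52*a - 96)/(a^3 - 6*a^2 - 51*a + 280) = (a^2 + 8*a + 12)/(a^2 + 2*a - 35)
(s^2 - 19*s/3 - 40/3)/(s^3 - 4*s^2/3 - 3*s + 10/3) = (s - 8)/(s^2 - 3*s + 2)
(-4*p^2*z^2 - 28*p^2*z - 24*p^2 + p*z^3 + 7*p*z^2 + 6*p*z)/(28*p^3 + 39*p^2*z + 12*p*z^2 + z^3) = p*(-4*p*z^2 - 28*p*z - 24*p + z^3 + 7*z^2 + 6*z)/(28*p^3 + 39*p^2*z + 12*p*z^2 + z^3)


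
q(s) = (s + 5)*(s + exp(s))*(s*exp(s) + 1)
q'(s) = (s + 5)*(s + exp(s))*(s*exp(s) + exp(s)) + (s + 5)*(s*exp(s) + 1)*(exp(s) + 1) + (s + exp(s))*(s*exp(s) + 1) = (s + 1)*(s + 5)*(s + exp(s))*exp(s) + (s + 5)*(s*exp(s) + 1)*(exp(s) + 1) + (s + exp(s))*(s*exp(s) + 1)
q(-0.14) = 3.11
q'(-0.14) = 11.27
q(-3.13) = -4.98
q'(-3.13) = -0.44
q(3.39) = 28168.70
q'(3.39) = 65608.36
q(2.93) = 9595.73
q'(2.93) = 22591.03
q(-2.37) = -4.66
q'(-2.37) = 1.23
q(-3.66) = -4.41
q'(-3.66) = -1.71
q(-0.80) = -0.94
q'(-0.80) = 3.54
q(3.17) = 16854.39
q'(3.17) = 39442.92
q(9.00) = 8282458577.65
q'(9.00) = 18068500306.15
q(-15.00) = 150.00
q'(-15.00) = -25.00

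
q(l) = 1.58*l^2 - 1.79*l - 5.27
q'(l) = 3.16*l - 1.79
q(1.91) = -2.92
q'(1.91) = 4.25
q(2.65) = 1.08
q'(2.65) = 6.58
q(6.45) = 48.92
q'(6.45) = 18.59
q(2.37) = -0.64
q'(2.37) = 5.70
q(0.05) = -5.36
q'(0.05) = -1.63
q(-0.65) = -3.44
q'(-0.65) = -3.84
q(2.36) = -0.69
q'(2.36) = 5.67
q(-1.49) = 0.90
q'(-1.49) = -6.50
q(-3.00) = 14.32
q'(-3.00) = -11.27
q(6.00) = 40.87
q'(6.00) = 17.17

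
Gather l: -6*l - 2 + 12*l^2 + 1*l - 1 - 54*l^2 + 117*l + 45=-42*l^2 + 112*l + 42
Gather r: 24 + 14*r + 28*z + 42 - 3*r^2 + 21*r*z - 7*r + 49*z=-3*r^2 + r*(21*z + 7) + 77*z + 66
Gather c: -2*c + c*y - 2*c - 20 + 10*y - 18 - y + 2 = c*(y - 4) + 9*y - 36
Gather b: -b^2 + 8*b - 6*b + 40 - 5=-b^2 + 2*b + 35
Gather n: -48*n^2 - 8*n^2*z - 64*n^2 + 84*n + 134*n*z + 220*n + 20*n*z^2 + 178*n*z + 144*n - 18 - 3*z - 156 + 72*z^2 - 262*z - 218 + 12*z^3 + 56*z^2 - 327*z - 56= n^2*(-8*z - 112) + n*(20*z^2 + 312*z + 448) + 12*z^3 + 128*z^2 - 592*z - 448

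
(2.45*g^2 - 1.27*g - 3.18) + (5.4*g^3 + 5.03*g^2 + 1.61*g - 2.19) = 5.4*g^3 + 7.48*g^2 + 0.34*g - 5.37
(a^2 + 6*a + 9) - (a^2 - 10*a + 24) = 16*a - 15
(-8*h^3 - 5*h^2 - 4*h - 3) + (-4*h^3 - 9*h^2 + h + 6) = -12*h^3 - 14*h^2 - 3*h + 3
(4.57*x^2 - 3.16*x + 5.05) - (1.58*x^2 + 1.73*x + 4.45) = 2.99*x^2 - 4.89*x + 0.6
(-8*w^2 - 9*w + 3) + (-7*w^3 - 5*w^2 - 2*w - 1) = -7*w^3 - 13*w^2 - 11*w + 2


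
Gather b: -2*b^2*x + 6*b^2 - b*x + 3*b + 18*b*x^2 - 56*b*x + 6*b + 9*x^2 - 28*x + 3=b^2*(6 - 2*x) + b*(18*x^2 - 57*x + 9) + 9*x^2 - 28*x + 3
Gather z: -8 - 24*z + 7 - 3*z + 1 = -27*z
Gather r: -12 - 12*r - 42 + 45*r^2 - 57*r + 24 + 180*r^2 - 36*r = 225*r^2 - 105*r - 30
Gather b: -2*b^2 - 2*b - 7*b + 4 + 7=-2*b^2 - 9*b + 11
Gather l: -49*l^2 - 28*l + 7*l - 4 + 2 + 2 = -49*l^2 - 21*l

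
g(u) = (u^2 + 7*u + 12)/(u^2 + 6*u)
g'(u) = (-2*u - 6)*(u^2 + 7*u + 12)/(u^2 + 6*u)^2 + (2*u + 7)/(u^2 + 6*u) = (-u^2 - 24*u - 72)/(u^2*(u^2 + 12*u + 36))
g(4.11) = 1.39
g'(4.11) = -0.11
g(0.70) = 3.71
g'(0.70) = -4.06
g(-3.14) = 0.01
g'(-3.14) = -0.08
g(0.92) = 3.03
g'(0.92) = -2.34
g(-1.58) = -0.49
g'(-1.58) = -0.75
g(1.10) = 2.68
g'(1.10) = -1.63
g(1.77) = 2.00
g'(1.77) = -0.62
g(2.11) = 1.82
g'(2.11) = -0.43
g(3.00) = 1.56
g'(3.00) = -0.21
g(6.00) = 1.25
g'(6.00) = -0.05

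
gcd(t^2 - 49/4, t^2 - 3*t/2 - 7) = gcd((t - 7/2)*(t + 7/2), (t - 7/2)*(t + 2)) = t - 7/2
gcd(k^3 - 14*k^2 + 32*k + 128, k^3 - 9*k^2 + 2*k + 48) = k^2 - 6*k - 16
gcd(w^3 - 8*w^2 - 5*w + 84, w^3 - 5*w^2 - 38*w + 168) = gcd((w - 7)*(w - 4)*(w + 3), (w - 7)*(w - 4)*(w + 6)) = w^2 - 11*w + 28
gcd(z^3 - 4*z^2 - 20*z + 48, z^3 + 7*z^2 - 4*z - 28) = z - 2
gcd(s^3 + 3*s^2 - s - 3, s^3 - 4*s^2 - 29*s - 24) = s^2 + 4*s + 3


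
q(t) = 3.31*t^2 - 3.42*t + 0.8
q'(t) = 6.62*t - 3.42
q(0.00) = 0.80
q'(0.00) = -3.42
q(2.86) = 18.09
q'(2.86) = 15.51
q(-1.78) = 17.38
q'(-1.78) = -15.20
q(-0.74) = 5.14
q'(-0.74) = -8.32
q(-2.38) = 27.69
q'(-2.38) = -19.18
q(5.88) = 95.13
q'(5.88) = 35.51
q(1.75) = 4.95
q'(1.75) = 8.16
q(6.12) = 103.84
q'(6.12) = 37.09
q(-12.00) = 518.48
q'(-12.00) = -82.86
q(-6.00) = 140.48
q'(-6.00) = -43.14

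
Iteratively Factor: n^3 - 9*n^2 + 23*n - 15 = (n - 5)*(n^2 - 4*n + 3) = (n - 5)*(n - 3)*(n - 1)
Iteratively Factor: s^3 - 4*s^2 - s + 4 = (s - 1)*(s^2 - 3*s - 4) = (s - 1)*(s + 1)*(s - 4)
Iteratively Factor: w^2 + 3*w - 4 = (w - 1)*(w + 4)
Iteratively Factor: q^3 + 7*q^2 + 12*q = (q)*(q^2 + 7*q + 12) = q*(q + 4)*(q + 3)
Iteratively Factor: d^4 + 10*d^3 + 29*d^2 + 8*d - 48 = (d + 4)*(d^3 + 6*d^2 + 5*d - 12) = (d + 4)^2*(d^2 + 2*d - 3) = (d + 3)*(d + 4)^2*(d - 1)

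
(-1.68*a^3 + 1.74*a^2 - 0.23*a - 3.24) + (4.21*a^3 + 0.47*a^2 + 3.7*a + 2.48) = 2.53*a^3 + 2.21*a^2 + 3.47*a - 0.76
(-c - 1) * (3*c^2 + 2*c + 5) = -3*c^3 - 5*c^2 - 7*c - 5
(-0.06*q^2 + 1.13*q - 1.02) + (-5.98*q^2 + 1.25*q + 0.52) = -6.04*q^2 + 2.38*q - 0.5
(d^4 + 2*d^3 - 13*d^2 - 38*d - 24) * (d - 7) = d^5 - 5*d^4 - 27*d^3 + 53*d^2 + 242*d + 168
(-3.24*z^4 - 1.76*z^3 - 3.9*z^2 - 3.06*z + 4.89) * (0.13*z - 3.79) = -0.4212*z^5 + 12.0508*z^4 + 6.1634*z^3 + 14.3832*z^2 + 12.2331*z - 18.5331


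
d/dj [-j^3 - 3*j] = -3*j^2 - 3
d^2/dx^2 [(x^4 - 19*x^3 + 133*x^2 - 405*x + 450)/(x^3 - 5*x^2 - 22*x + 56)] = 2*(85*x^6 - 2307*x^5 + 24549*x^4 - 128173*x^3 + 340890*x^2 - 446052*x + 261928)/(x^9 - 15*x^8 + 9*x^7 + 703*x^6 - 1878*x^5 - 10452*x^4 + 35720*x^3 + 34272*x^2 - 206976*x + 175616)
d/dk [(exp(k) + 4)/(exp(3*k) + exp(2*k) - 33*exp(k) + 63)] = (-2*exp(2*k) - 19*exp(k) - 65)*exp(k)/(exp(5*k) + 5*exp(4*k) - 50*exp(3*k) - 90*exp(2*k) + 945*exp(k) - 1323)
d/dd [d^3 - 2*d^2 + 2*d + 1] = 3*d^2 - 4*d + 2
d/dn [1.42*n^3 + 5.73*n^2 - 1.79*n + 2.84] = 4.26*n^2 + 11.46*n - 1.79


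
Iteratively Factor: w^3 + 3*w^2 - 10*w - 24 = (w + 2)*(w^2 + w - 12) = (w + 2)*(w + 4)*(w - 3)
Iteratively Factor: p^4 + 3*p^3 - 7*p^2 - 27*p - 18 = (p - 3)*(p^3 + 6*p^2 + 11*p + 6) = (p - 3)*(p + 2)*(p^2 + 4*p + 3) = (p - 3)*(p + 2)*(p + 3)*(p + 1)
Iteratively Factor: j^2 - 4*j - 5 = (j + 1)*(j - 5)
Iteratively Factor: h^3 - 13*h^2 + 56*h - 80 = (h - 5)*(h^2 - 8*h + 16) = (h - 5)*(h - 4)*(h - 4)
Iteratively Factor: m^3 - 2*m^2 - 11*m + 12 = (m - 1)*(m^2 - m - 12) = (m - 4)*(m - 1)*(m + 3)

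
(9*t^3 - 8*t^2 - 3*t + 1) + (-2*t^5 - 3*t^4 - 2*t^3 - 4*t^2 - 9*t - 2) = -2*t^5 - 3*t^4 + 7*t^3 - 12*t^2 - 12*t - 1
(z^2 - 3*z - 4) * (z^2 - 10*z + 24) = z^4 - 13*z^3 + 50*z^2 - 32*z - 96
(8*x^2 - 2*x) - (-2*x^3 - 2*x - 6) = 2*x^3 + 8*x^2 + 6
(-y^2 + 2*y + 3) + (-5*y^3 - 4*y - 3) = -5*y^3 - y^2 - 2*y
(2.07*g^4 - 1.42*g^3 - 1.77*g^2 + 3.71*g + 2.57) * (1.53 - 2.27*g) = -4.6989*g^5 + 6.3905*g^4 + 1.8453*g^3 - 11.1298*g^2 - 0.1576*g + 3.9321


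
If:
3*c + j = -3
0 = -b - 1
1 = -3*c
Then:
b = -1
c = -1/3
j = -2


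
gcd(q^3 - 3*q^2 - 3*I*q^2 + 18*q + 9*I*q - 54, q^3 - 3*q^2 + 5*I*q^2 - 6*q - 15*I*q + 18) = q^2 + q*(-3 + 3*I) - 9*I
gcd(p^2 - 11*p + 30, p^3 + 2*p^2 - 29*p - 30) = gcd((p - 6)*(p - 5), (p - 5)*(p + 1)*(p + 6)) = p - 5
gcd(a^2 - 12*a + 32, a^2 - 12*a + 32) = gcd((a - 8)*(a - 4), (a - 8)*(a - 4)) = a^2 - 12*a + 32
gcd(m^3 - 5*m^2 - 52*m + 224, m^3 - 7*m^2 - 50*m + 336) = m^2 - m - 56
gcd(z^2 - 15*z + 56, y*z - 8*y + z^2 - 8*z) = z - 8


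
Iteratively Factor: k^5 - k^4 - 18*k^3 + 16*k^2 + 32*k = (k - 2)*(k^4 + k^3 - 16*k^2 - 16*k) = k*(k - 2)*(k^3 + k^2 - 16*k - 16) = k*(k - 4)*(k - 2)*(k^2 + 5*k + 4) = k*(k - 4)*(k - 2)*(k + 4)*(k + 1)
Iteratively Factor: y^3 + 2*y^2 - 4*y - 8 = (y - 2)*(y^2 + 4*y + 4) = (y - 2)*(y + 2)*(y + 2)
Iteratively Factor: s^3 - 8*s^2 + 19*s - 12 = (s - 1)*(s^2 - 7*s + 12) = (s - 4)*(s - 1)*(s - 3)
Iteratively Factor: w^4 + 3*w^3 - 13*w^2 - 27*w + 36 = (w - 1)*(w^3 + 4*w^2 - 9*w - 36) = (w - 1)*(w + 4)*(w^2 - 9) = (w - 3)*(w - 1)*(w + 4)*(w + 3)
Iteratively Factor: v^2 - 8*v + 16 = (v - 4)*(v - 4)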